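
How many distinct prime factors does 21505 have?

21505 = 5 · 4301
4301 = 11 · 391
391 = 17 · 23
21505 = 5 · 11 · 17 · 23, which has 4 distinct prime factors.

4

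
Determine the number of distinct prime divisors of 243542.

243542 = 2 · 121771
121771 = 13 · 9367
9367 = 17 · 551
551 = 19 · 29
243542 = 2 · 13 · 17 · 19 · 29, which has 5 distinct prime factors.

5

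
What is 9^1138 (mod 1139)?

9^1 ≡ 9 (mod 1139)
9^2 ≡ 9^2 = 81 ≡ 81 (mod 1139)
9^4 ≡ 81^2 = 6561 ≡ 866 (mod 1139)
9^8 ≡ 866^2 = 749956 ≡ 494 (mod 1139)
9^16 ≡ 494^2 = 244036 ≡ 290 (mod 1139)
9^32 ≡ 290^2 = 84100 ≡ 953 (mod 1139)
9^64 ≡ 953^2 = 908209 ≡ 426 (mod 1139)
9^128 ≡ 426^2 = 181476 ≡ 375 (mod 1139)
9^256 ≡ 375^2 = 140625 ≡ 528 (mod 1139)
9^512 ≡ 528^2 = 278784 ≡ 868 (mod 1139)
9^1024 ≡ 868^2 = 753424 ≡ 545 (mod 1139)
1138 = 1024 + 64 + 32 + 16 + 2 in binary powers of 2.
So 9^1138 ≡ 545 · 426 · 953 · 290 · 81 ≡ 625 (mod 1139).
Since 625 ≠ 1, base 9 is a Fermat witness: 1139 is composite.

625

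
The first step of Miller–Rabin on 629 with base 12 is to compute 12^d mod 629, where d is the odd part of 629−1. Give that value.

201

629 − 1 = 628 = 2^2 · 157, so d = 157.
12^1 ≡ 12 (mod 629)
12^2 ≡ 12^2 = 144 ≡ 144 (mod 629)
12^4 ≡ 144^2 = 20736 ≡ 608 (mod 629)
12^8 ≡ 608^2 = 369664 ≡ 441 (mod 629)
12^16 ≡ 441^2 = 194481 ≡ 120 (mod 629)
12^32 ≡ 120^2 = 14400 ≡ 562 (mod 629)
12^64 ≡ 562^2 = 315844 ≡ 86 (mod 629)
12^128 ≡ 86^2 = 7396 ≡ 477 (mod 629)
157 = 128 + 16 + 8 + 4 + 1 in binary powers of 2.
So 12^157 ≡ 477 · 120 · 441 · 608 · 12 ≡ 201 (mod 629).
Squaring chain: 201 → 145; never reaches −1, so base 12 is a Miller–Rabin witness that 629 is composite.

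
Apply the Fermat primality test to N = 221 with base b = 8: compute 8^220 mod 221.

8^1 ≡ 8 (mod 221)
8^2 ≡ 8^2 = 64 ≡ 64 (mod 221)
8^4 ≡ 64^2 = 4096 ≡ 118 (mod 221)
8^8 ≡ 118^2 = 13924 ≡ 1 (mod 221)
8^16 ≡ 1^2 = 1 ≡ 1 (mod 221)
8^32 ≡ 1^2 = 1 ≡ 1 (mod 221)
8^64 ≡ 1^2 = 1 ≡ 1 (mod 221)
8^128 ≡ 1^2 = 1 ≡ 1 (mod 221)
220 = 128 + 64 + 16 + 8 + 4 in binary powers of 2.
So 8^220 ≡ 1 · 1 · 1 · 1 · 118 ≡ 118 (mod 221).
Since 118 ≠ 1, base 8 is a Fermat witness: 221 is composite.

118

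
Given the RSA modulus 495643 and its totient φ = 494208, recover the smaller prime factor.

φ(n) = (p−1)(q−1) = n − (p+q) + 1, so p + q = 495643 − 494208 + 1 = 1436.
p and q are the roots of t² − 1436t + 495643 = 0.
Discriminant: 1436² − 4·495643 = 2062096 − 1982572 = 79524; √79524 = 282.
q = (1436 − 282)/2 = 577, p = (1436 + 282)/2 = 859.
Check: 577 · 859 = 495643.

577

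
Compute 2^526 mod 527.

64

2^1 ≡ 2 (mod 527)
2^2 ≡ 2^2 = 4 ≡ 4 (mod 527)
2^4 ≡ 4^2 = 16 ≡ 16 (mod 527)
2^8 ≡ 16^2 = 256 ≡ 256 (mod 527)
2^16 ≡ 256^2 = 65536 ≡ 188 (mod 527)
2^32 ≡ 188^2 = 35344 ≡ 35 (mod 527)
2^64 ≡ 35^2 = 1225 ≡ 171 (mod 527)
2^128 ≡ 171^2 = 29241 ≡ 256 (mod 527)
2^256 ≡ 256^2 = 65536 ≡ 188 (mod 527)
2^512 ≡ 188^2 = 35344 ≡ 35 (mod 527)
526 = 512 + 8 + 4 + 2 in binary powers of 2.
So 2^526 ≡ 35 · 256 · 16 · 4 ≡ 64 (mod 527).
Since 64 ≠ 1, base 2 is a Fermat witness: 527 is composite.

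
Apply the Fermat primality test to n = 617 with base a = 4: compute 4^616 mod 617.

4^1 ≡ 4 (mod 617)
4^2 ≡ 4^2 = 16 ≡ 16 (mod 617)
4^4 ≡ 16^2 = 256 ≡ 256 (mod 617)
4^8 ≡ 256^2 = 65536 ≡ 134 (mod 617)
4^16 ≡ 134^2 = 17956 ≡ 63 (mod 617)
4^32 ≡ 63^2 = 3969 ≡ 267 (mod 617)
4^64 ≡ 267^2 = 71289 ≡ 334 (mod 617)
4^128 ≡ 334^2 = 111556 ≡ 496 (mod 617)
4^256 ≡ 496^2 = 246016 ≡ 450 (mod 617)
4^512 ≡ 450^2 = 202500 ≡ 124 (mod 617)
616 = 512 + 64 + 32 + 8 in binary powers of 2.
So 4^616 ≡ 124 · 334 · 267 · 134 ≡ 1 (mod 617).
Since the result is 1, base 4 gives no evidence that 617 is composite.

1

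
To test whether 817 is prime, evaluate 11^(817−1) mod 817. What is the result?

11^1 ≡ 11 (mod 817)
11^2 ≡ 11^2 = 121 ≡ 121 (mod 817)
11^4 ≡ 121^2 = 14641 ≡ 752 (mod 817)
11^8 ≡ 752^2 = 565504 ≡ 140 (mod 817)
11^16 ≡ 140^2 = 19600 ≡ 809 (mod 817)
11^32 ≡ 809^2 = 654481 ≡ 64 (mod 817)
11^64 ≡ 64^2 = 4096 ≡ 11 (mod 817)
11^128 ≡ 11^2 = 121 ≡ 121 (mod 817)
11^256 ≡ 121^2 = 14641 ≡ 752 (mod 817)
11^512 ≡ 752^2 = 565504 ≡ 140 (mod 817)
816 = 512 + 256 + 32 + 16 in binary powers of 2.
So 11^816 ≡ 140 · 752 · 64 · 809 ≡ 666 (mod 817).
Since 666 ≠ 1, base 11 is a Fermat witness: 817 is composite.

666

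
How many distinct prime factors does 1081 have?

1081 = 23 · 47
1081 = 23 · 47, which has 2 distinct prime factors.

2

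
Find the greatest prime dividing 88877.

61

88877 = 31 · 2867
2867 = 47 · 61
61 is prime.
So 88877 = 31 · 47 · 61; the largest prime factor is 61.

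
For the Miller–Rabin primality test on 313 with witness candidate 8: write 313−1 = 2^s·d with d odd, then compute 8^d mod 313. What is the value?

313 − 1 = 312 = 2^3 · 39, so d = 39.
8^1 ≡ 8 (mod 313)
8^2 ≡ 8^2 = 64 ≡ 64 (mod 313)
8^4 ≡ 64^2 = 4096 ≡ 27 (mod 313)
8^8 ≡ 27^2 = 729 ≡ 103 (mod 313)
8^16 ≡ 103^2 = 10609 ≡ 280 (mod 313)
8^32 ≡ 280^2 = 78400 ≡ 150 (mod 313)
39 = 32 + 4 + 2 + 1 in binary powers of 2.
So 8^39 ≡ 150 · 27 · 64 · 8 ≡ 288 (mod 313).
Squaring chain: 288 → 312 → 1; reaches −1, so base 8 does not prove 313 composite.

288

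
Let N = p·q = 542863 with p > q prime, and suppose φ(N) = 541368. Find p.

877

φ(n) = (p−1)(q−1) = n − (p+q) + 1, so p + q = 542863 − 541368 + 1 = 1496.
p and q are the roots of t² − 1496t + 542863 = 0.
Discriminant: 1496² − 4·542863 = 2238016 − 2171452 = 66564; √66564 = 258.
q = (1496 − 258)/2 = 619, p = (1496 + 258)/2 = 877.
Check: 619 · 877 = 542863.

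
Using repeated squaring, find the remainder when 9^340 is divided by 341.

67

9^1 ≡ 9 (mod 341)
9^2 ≡ 9^2 = 81 ≡ 81 (mod 341)
9^4 ≡ 81^2 = 6561 ≡ 82 (mod 341)
9^8 ≡ 82^2 = 6724 ≡ 245 (mod 341)
9^16 ≡ 245^2 = 60025 ≡ 9 (mod 341)
9^32 ≡ 9^2 = 81 ≡ 81 (mod 341)
9^64 ≡ 81^2 = 6561 ≡ 82 (mod 341)
9^128 ≡ 82^2 = 6724 ≡ 245 (mod 341)
9^256 ≡ 245^2 = 60025 ≡ 9 (mod 341)
340 = 256 + 64 + 16 + 4 in binary powers of 2.
So 9^340 ≡ 9 · 82 · 9 · 82 ≡ 67 (mod 341).
Since 67 ≠ 1, base 9 is a Fermat witness: 341 is composite.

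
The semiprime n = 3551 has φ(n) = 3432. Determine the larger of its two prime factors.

67

φ(n) = (p−1)(q−1) = n − (p+q) + 1, so p + q = 3551 − 3432 + 1 = 120.
p and q are the roots of t² − 120t + 3551 = 0.
Discriminant: 120² − 4·3551 = 14400 − 14204 = 196; √196 = 14.
q = (120 − 14)/2 = 53, p = (120 + 14)/2 = 67.
Check: 53 · 67 = 3551.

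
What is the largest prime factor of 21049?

21049 = 7 · 3007
3007 = 31 · 97
97 is prime.
So 21049 = 7 · 31 · 97; the largest prime factor is 97.

97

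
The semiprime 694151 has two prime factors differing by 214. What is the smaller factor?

Since p = q + 214, we have 694151 = q(q + 214), so q² + 214q − 694151 = 0.
Discriminant: 214² + 4·694151 = 45796 + 2776604 = 2822400; √2822400 = 1680.
q = (−214 + 1680)/2 = 733, and p = q + 214 = 947.
Check: 733 · 947 = 694151.

733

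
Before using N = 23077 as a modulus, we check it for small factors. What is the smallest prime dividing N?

23077 is odd.
Digit sum 19, not divisible by 3.
Ends in 7: not divisible by 5.
7: 23077 = 7·3296 + 5
11: 23077 = 11·2097 + 10
13: 23077 = 13·1775 + 2
17: 23077 = 17·1357 + 8
19: 23077 = 19·1214 + 11
23: 23077 = 23·1003 + 8
29: 23077 = 29·795 + 22
31: 23077 = 31·744 + 13
37: 23077 = 37·623 + 26
41: 23077 = 41·562 + 35
43: 23077 = 43·536 + 29
47: 23077 = 47·491

47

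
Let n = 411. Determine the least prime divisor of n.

411 is odd.
Digit sum 6, divisible by 3.

3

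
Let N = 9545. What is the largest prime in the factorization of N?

83

9545 = 5 · 1909
1909 = 23 · 83
83 is prime.
So 9545 = 5 · 23 · 83; the largest prime factor is 83.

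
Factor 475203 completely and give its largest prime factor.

475203 = 3 · 158401
158401 = 23 · 6887
6887 = 71 · 97
97 is prime.
So 475203 = 3 · 23 · 71 · 97; the largest prime factor is 97.

97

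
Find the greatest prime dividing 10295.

10295 = 5 · 2059
2059 = 29 · 71
71 is prime.
So 10295 = 5 · 29 · 71; the largest prime factor is 71.

71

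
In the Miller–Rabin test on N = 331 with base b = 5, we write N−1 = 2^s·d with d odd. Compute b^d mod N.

1

331 − 1 = 330 = 2^1 · 165, so d = 165.
5^1 ≡ 5 (mod 331)
5^2 ≡ 5^2 = 25 ≡ 25 (mod 331)
5^4 ≡ 25^2 = 625 ≡ 294 (mod 331)
5^8 ≡ 294^2 = 86436 ≡ 45 (mod 331)
5^16 ≡ 45^2 = 2025 ≡ 39 (mod 331)
5^32 ≡ 39^2 = 1521 ≡ 197 (mod 331)
5^64 ≡ 197^2 = 38809 ≡ 82 (mod 331)
5^128 ≡ 82^2 = 6724 ≡ 104 (mod 331)
165 = 128 + 32 + 4 + 1 in binary powers of 2.
So 5^165 ≡ 104 · 197 · 294 · 5 ≡ 1 (mod 331).
Since 5^d ≡ 1 (mod 331), base 5 does not prove 331 composite.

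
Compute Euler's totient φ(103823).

101614

Factor: 103823 = 47^3.
φ(103823) = 47^2·(47−1) = 101614.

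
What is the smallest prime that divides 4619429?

4619429 is odd.
Digit sum 35, not divisible by 3.
Ends in 9: not divisible by 5.
7: 4619429 = 7·659918 + 3
11: 4619429 = 11·419948 + 1
13: 4619429 = 13·355340 + 9
17: 4619429 = 17·271731 + 2
19: 4619429 = 19·243127 + 16
23: 4619429 = 23·200844 + 17
29: 4619429 = 29·159290 + 19
31: 4619429 = 31·149013 + 26
37: 4619429 = 37·124849 + 16
41: 4619429 = 41·112669

41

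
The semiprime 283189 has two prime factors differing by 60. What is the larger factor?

Since p = q + 60, we have 283189 = q(q + 60), so q² + 60q − 283189 = 0.
Discriminant: 60² + 4·283189 = 3600 + 1132756 = 1136356; √1136356 = 1066.
q = (−60 + 1066)/2 = 503, and p = q + 60 = 563.
Check: 503 · 563 = 283189.

563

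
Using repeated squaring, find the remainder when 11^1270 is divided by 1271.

811

11^1 ≡ 11 (mod 1271)
11^2 ≡ 11^2 = 121 ≡ 121 (mod 1271)
11^4 ≡ 121^2 = 14641 ≡ 660 (mod 1271)
11^8 ≡ 660^2 = 435600 ≡ 918 (mod 1271)
11^16 ≡ 918^2 = 842724 ≡ 51 (mod 1271)
11^32 ≡ 51^2 = 2601 ≡ 59 (mod 1271)
11^64 ≡ 59^2 = 3481 ≡ 939 (mod 1271)
11^128 ≡ 939^2 = 881721 ≡ 918 (mod 1271)
11^256 ≡ 918^2 = 842724 ≡ 51 (mod 1271)
11^512 ≡ 51^2 = 2601 ≡ 59 (mod 1271)
11^1024 ≡ 59^2 = 3481 ≡ 939 (mod 1271)
1270 = 1024 + 128 + 64 + 32 + 16 + 4 + 2 in binary powers of 2.
So 11^1270 ≡ 939 · 918 · 939 · 59 · 51 · 660 · 121 ≡ 811 (mod 1271).
Since 811 ≠ 1, base 11 is a Fermat witness: 1271 is composite.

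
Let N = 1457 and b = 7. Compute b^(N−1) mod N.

1278

7^1 ≡ 7 (mod 1457)
7^2 ≡ 7^2 = 49 ≡ 49 (mod 1457)
7^4 ≡ 49^2 = 2401 ≡ 944 (mod 1457)
7^8 ≡ 944^2 = 891136 ≡ 909 (mod 1457)
7^16 ≡ 909^2 = 826281 ≡ 162 (mod 1457)
7^32 ≡ 162^2 = 26244 ≡ 18 (mod 1457)
7^64 ≡ 18^2 = 324 ≡ 324 (mod 1457)
7^128 ≡ 324^2 = 104976 ≡ 72 (mod 1457)
7^256 ≡ 72^2 = 5184 ≡ 813 (mod 1457)
7^512 ≡ 813^2 = 660969 ≡ 948 (mod 1457)
7^1024 ≡ 948^2 = 898704 ≡ 1192 (mod 1457)
1456 = 1024 + 256 + 128 + 32 + 16 in binary powers of 2.
So 7^1456 ≡ 1192 · 813 · 72 · 18 · 162 ≡ 1278 (mod 1457).
Since 1278 ≠ 1, base 7 is a Fermat witness: 1457 is composite.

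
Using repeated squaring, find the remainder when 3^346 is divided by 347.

3^1 ≡ 3 (mod 347)
3^2 ≡ 3^2 = 9 ≡ 9 (mod 347)
3^4 ≡ 9^2 = 81 ≡ 81 (mod 347)
3^8 ≡ 81^2 = 6561 ≡ 315 (mod 347)
3^16 ≡ 315^2 = 99225 ≡ 330 (mod 347)
3^32 ≡ 330^2 = 108900 ≡ 289 (mod 347)
3^64 ≡ 289^2 = 83521 ≡ 241 (mod 347)
3^128 ≡ 241^2 = 58081 ≡ 132 (mod 347)
3^256 ≡ 132^2 = 17424 ≡ 74 (mod 347)
346 = 256 + 64 + 16 + 8 + 2 in binary powers of 2.
So 3^346 ≡ 74 · 241 · 330 · 315 · 9 ≡ 1 (mod 347).
Since the result is 1, base 3 gives no evidence that 347 is composite.

1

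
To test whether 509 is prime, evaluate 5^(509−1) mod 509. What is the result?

1

5^1 ≡ 5 (mod 509)
5^2 ≡ 5^2 = 25 ≡ 25 (mod 509)
5^4 ≡ 25^2 = 625 ≡ 116 (mod 509)
5^8 ≡ 116^2 = 13456 ≡ 222 (mod 509)
5^16 ≡ 222^2 = 49284 ≡ 420 (mod 509)
5^32 ≡ 420^2 = 176400 ≡ 286 (mod 509)
5^64 ≡ 286^2 = 81796 ≡ 356 (mod 509)
5^128 ≡ 356^2 = 126736 ≡ 504 (mod 509)
5^256 ≡ 504^2 = 254016 ≡ 25 (mod 509)
508 = 256 + 128 + 64 + 32 + 16 + 8 + 4 in binary powers of 2.
So 5^508 ≡ 25 · 504 · 356 · 286 · 420 · 222 · 116 ≡ 1 (mod 509).
Since the result is 1, base 5 gives no evidence that 509 is composite.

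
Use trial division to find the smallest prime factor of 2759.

2759 is odd.
Digit sum 23, not divisible by 3.
Ends in 9: not divisible by 5.
7: 2759 = 7·394 + 1
11: 2759 = 11·250 + 9
13: 2759 = 13·212 + 3
17: 2759 = 17·162 + 5
19: 2759 = 19·145 + 4
23: 2759 = 23·119 + 22
29: 2759 = 29·95 + 4
31: 2759 = 31·89

31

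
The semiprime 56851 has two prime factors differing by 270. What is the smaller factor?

139

Since p = q + 270, we have 56851 = q(q + 270), so q² + 270q − 56851 = 0.
Discriminant: 270² + 4·56851 = 72900 + 227404 = 300304; √300304 = 548.
q = (−270 + 548)/2 = 139, and p = q + 270 = 409.
Check: 139 · 409 = 56851.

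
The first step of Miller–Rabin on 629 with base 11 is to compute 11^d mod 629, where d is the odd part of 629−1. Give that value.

381

629 − 1 = 628 = 2^2 · 157, so d = 157.
11^1 ≡ 11 (mod 629)
11^2 ≡ 11^2 = 121 ≡ 121 (mod 629)
11^4 ≡ 121^2 = 14641 ≡ 174 (mod 629)
11^8 ≡ 174^2 = 30276 ≡ 84 (mod 629)
11^16 ≡ 84^2 = 7056 ≡ 137 (mod 629)
11^32 ≡ 137^2 = 18769 ≡ 528 (mod 629)
11^64 ≡ 528^2 = 278784 ≡ 137 (mod 629)
11^128 ≡ 137^2 = 18769 ≡ 528 (mod 629)
157 = 128 + 16 + 8 + 4 + 1 in binary powers of 2.
So 11^157 ≡ 528 · 137 · 84 · 174 · 11 ≡ 381 (mod 629).
Squaring chain: 381 → 491; never reaches −1, so base 11 is a Miller–Rabin witness that 629 is composite.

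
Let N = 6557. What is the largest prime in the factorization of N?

83

6557 = 79 · 83
83 is prime.
So 6557 = 79 · 83; the largest prime factor is 83.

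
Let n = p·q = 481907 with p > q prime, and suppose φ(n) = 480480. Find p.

φ(n) = (p−1)(q−1) = n − (p+q) + 1, so p + q = 481907 − 480480 + 1 = 1428.
p and q are the roots of t² − 1428t + 481907 = 0.
Discriminant: 1428² − 4·481907 = 2039184 − 1927628 = 111556; √111556 = 334.
q = (1428 − 334)/2 = 547, p = (1428 + 334)/2 = 881.
Check: 547 · 881 = 481907.

881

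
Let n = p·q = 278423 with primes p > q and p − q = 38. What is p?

547

Since p = q + 38, we have 278423 = q(q + 38), so q² + 38q − 278423 = 0.
Discriminant: 38² + 4·278423 = 1444 + 1113692 = 1115136; √1115136 = 1056.
q = (−38 + 1056)/2 = 509, and p = q + 38 = 547.
Check: 509 · 547 = 278423.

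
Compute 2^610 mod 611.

101

2^1 ≡ 2 (mod 611)
2^2 ≡ 2^2 = 4 ≡ 4 (mod 611)
2^4 ≡ 4^2 = 16 ≡ 16 (mod 611)
2^8 ≡ 16^2 = 256 ≡ 256 (mod 611)
2^16 ≡ 256^2 = 65536 ≡ 159 (mod 611)
2^32 ≡ 159^2 = 25281 ≡ 230 (mod 611)
2^64 ≡ 230^2 = 52900 ≡ 354 (mod 611)
2^128 ≡ 354^2 = 125316 ≡ 61 (mod 611)
2^256 ≡ 61^2 = 3721 ≡ 55 (mod 611)
2^512 ≡ 55^2 = 3025 ≡ 581 (mod 611)
610 = 512 + 64 + 32 + 2 in binary powers of 2.
So 2^610 ≡ 581 · 354 · 230 · 4 ≡ 101 (mod 611).
Since 101 ≠ 1, base 2 is a Fermat witness: 611 is composite.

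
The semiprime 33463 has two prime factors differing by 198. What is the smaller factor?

Since p = q + 198, we have 33463 = q(q + 198), so q² + 198q − 33463 = 0.
Discriminant: 198² + 4·33463 = 39204 + 133852 = 173056; √173056 = 416.
q = (−198 + 416)/2 = 109, and p = q + 198 = 307.
Check: 109 · 307 = 33463.

109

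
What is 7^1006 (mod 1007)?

577

7^1 ≡ 7 (mod 1007)
7^2 ≡ 7^2 = 49 ≡ 49 (mod 1007)
7^4 ≡ 49^2 = 2401 ≡ 387 (mod 1007)
7^8 ≡ 387^2 = 149769 ≡ 733 (mod 1007)
7^16 ≡ 733^2 = 537289 ≡ 558 (mod 1007)
7^32 ≡ 558^2 = 311364 ≡ 201 (mod 1007)
7^64 ≡ 201^2 = 40401 ≡ 121 (mod 1007)
7^128 ≡ 121^2 = 14641 ≡ 543 (mod 1007)
7^256 ≡ 543^2 = 294849 ≡ 805 (mod 1007)
7^512 ≡ 805^2 = 648025 ≡ 524 (mod 1007)
1006 = 512 + 256 + 128 + 64 + 32 + 8 + 4 + 2 in binary powers of 2.
So 7^1006 ≡ 524 · 805 · 543 · 121 · 201 · 733 · 387 · 49 ≡ 577 (mod 1007).
Since 577 ≠ 1, base 7 is a Fermat witness: 1007 is composite.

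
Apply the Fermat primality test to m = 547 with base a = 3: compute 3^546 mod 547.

3^1 ≡ 3 (mod 547)
3^2 ≡ 3^2 = 9 ≡ 9 (mod 547)
3^4 ≡ 9^2 = 81 ≡ 81 (mod 547)
3^8 ≡ 81^2 = 6561 ≡ 544 (mod 547)
3^16 ≡ 544^2 = 295936 ≡ 9 (mod 547)
3^32 ≡ 9^2 = 81 ≡ 81 (mod 547)
3^64 ≡ 81^2 = 6561 ≡ 544 (mod 547)
3^128 ≡ 544^2 = 295936 ≡ 9 (mod 547)
3^256 ≡ 9^2 = 81 ≡ 81 (mod 547)
3^512 ≡ 81^2 = 6561 ≡ 544 (mod 547)
546 = 512 + 32 + 2 in binary powers of 2.
So 3^546 ≡ 544 · 81 · 9 ≡ 1 (mod 547).
Since the result is 1, base 3 gives no evidence that 547 is composite.

1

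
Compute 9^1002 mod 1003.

676

9^1 ≡ 9 (mod 1003)
9^2 ≡ 9^2 = 81 ≡ 81 (mod 1003)
9^4 ≡ 81^2 = 6561 ≡ 543 (mod 1003)
9^8 ≡ 543^2 = 294849 ≡ 970 (mod 1003)
9^16 ≡ 970^2 = 940900 ≡ 86 (mod 1003)
9^32 ≡ 86^2 = 7396 ≡ 375 (mod 1003)
9^64 ≡ 375^2 = 140625 ≡ 205 (mod 1003)
9^128 ≡ 205^2 = 42025 ≡ 902 (mod 1003)
9^256 ≡ 902^2 = 813604 ≡ 171 (mod 1003)
9^512 ≡ 171^2 = 29241 ≡ 154 (mod 1003)
1002 = 512 + 256 + 128 + 64 + 32 + 8 + 2 in binary powers of 2.
So 9^1002 ≡ 154 · 171 · 902 · 205 · 375 · 970 · 81 ≡ 676 (mod 1003).
Since 676 ≠ 1, base 9 is a Fermat witness: 1003 is composite.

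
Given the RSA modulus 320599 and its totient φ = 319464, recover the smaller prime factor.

523

φ(n) = (p−1)(q−1) = n − (p+q) + 1, so p + q = 320599 − 319464 + 1 = 1136.
p and q are the roots of t² − 1136t + 320599 = 0.
Discriminant: 1136² − 4·320599 = 1290496 − 1282396 = 8100; √8100 = 90.
q = (1136 − 90)/2 = 523, p = (1136 + 90)/2 = 613.
Check: 523 · 613 = 320599.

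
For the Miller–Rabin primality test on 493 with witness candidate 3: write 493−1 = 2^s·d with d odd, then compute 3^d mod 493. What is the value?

160

493 − 1 = 492 = 2^2 · 123, so d = 123.
3^1 ≡ 3 (mod 493)
3^2 ≡ 3^2 = 9 ≡ 9 (mod 493)
3^4 ≡ 9^2 = 81 ≡ 81 (mod 493)
3^8 ≡ 81^2 = 6561 ≡ 152 (mod 493)
3^16 ≡ 152^2 = 23104 ≡ 426 (mod 493)
3^32 ≡ 426^2 = 181476 ≡ 52 (mod 493)
3^64 ≡ 52^2 = 2704 ≡ 239 (mod 493)
123 = 64 + 32 + 16 + 8 + 2 + 1 in binary powers of 2.
So 3^123 ≡ 239 · 52 · 426 · 152 · 9 · 3 ≡ 160 (mod 493).
Squaring chain: 160 → 457; never reaches −1, so base 3 is a Miller–Rabin witness that 493 is composite.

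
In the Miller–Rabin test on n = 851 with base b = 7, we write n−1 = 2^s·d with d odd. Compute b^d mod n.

851 − 1 = 850 = 2^1 · 425, so d = 425.
7^1 ≡ 7 (mod 851)
7^2 ≡ 7^2 = 49 ≡ 49 (mod 851)
7^4 ≡ 49^2 = 2401 ≡ 699 (mod 851)
7^8 ≡ 699^2 = 488601 ≡ 127 (mod 851)
7^16 ≡ 127^2 = 16129 ≡ 811 (mod 851)
7^32 ≡ 811^2 = 657721 ≡ 749 (mod 851)
7^64 ≡ 749^2 = 561001 ≡ 192 (mod 851)
7^128 ≡ 192^2 = 36864 ≡ 271 (mod 851)
7^256 ≡ 271^2 = 73441 ≡ 255 (mod 851)
425 = 256 + 128 + 32 + 8 + 1 in binary powers of 2.
So 7^425 ≡ 255 · 271 · 749 · 127 · 7 ≡ 419 (mod 851).
Squaring chain: 419; never reaches −1, so base 7 is a Miller–Rabin witness that 851 is composite.

419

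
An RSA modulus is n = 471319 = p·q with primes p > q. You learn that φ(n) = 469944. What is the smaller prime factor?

643

φ(n) = (p−1)(q−1) = n − (p+q) + 1, so p + q = 471319 − 469944 + 1 = 1376.
p and q are the roots of t² − 1376t + 471319 = 0.
Discriminant: 1376² − 4·471319 = 1893376 − 1885276 = 8100; √8100 = 90.
q = (1376 − 90)/2 = 643, p = (1376 + 90)/2 = 733.
Check: 643 · 733 = 471319.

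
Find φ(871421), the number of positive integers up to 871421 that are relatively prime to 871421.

831600

Factor: 871421 = 29 · 151 · 199.
φ(871421) = (29−1) · (151−1) · (199−1) = 28 · 150 · 198 = 831600.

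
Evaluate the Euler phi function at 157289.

140400

Factor: 157289 = 11 · 79 · 181.
φ(157289) = (11−1) · (79−1) · (181−1) = 10 · 78 · 180 = 140400.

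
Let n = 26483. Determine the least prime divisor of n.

71

26483 is odd.
Digit sum 23, not divisible by 3.
Ends in 3: not divisible by 5.
7: 26483 = 7·3783 + 2
11: 26483 = 11·2407 + 6
13: 26483 = 13·2037 + 2
17: 26483 = 17·1557 + 14
19: 26483 = 19·1393 + 16
23: 26483 = 23·1151 + 10
29: 26483 = 29·913 + 6
31: 26483 = 31·854 + 9
37: 26483 = 37·715 + 28
41: 26483 = 41·645 + 38
43: 26483 = 43·615 + 38
47: 26483 = 47·563 + 22
53: 26483 = 53·499 + 36
59: 26483 = 59·448 + 51
61: 26483 = 61·434 + 9
67: 26483 = 67·395 + 18
71: 26483 = 71·373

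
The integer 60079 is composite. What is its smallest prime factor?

73

60079 is odd.
Digit sum 22, not divisible by 3.
Ends in 9: not divisible by 5.
7: 60079 = 7·8582 + 5
11: 60079 = 11·5461 + 8
13: 60079 = 13·4621 + 6
17: 60079 = 17·3534 + 1
19: 60079 = 19·3162 + 1
23: 60079 = 23·2612 + 3
29: 60079 = 29·2071 + 20
31: 60079 = 31·1938 + 1
37: 60079 = 37·1623 + 28
41: 60079 = 41·1465 + 14
43: 60079 = 43·1397 + 8
47: 60079 = 47·1278 + 13
53: 60079 = 53·1133 + 30
59: 60079 = 59·1018 + 17
61: 60079 = 61·984 + 55
67: 60079 = 67·896 + 47
71: 60079 = 71·846 + 13
73: 60079 = 73·823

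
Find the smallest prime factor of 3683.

29

3683 is odd.
Digit sum 20, not divisible by 3.
Ends in 3: not divisible by 5.
7: 3683 = 7·526 + 1
11: 3683 = 11·334 + 9
13: 3683 = 13·283 + 4
17: 3683 = 17·216 + 11
19: 3683 = 19·193 + 16
23: 3683 = 23·160 + 3
29: 3683 = 29·127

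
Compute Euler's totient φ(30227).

Factor: 30227 = 167 · 181.
φ(30227) = (167−1) · (181−1) = 166 · 180 = 29880.

29880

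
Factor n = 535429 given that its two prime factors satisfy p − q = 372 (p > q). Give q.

Since p = q + 372, we have 535429 = q(q + 372), so q² + 372q − 535429 = 0.
Discriminant: 372² + 4·535429 = 138384 + 2141716 = 2280100; √2280100 = 1510.
q = (−372 + 1510)/2 = 569, and p = q + 372 = 941.
Check: 569 · 941 = 535429.

569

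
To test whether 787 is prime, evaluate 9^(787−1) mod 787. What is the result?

1

9^1 ≡ 9 (mod 787)
9^2 ≡ 9^2 = 81 ≡ 81 (mod 787)
9^4 ≡ 81^2 = 6561 ≡ 265 (mod 787)
9^8 ≡ 265^2 = 70225 ≡ 182 (mod 787)
9^16 ≡ 182^2 = 33124 ≡ 70 (mod 787)
9^32 ≡ 70^2 = 4900 ≡ 178 (mod 787)
9^64 ≡ 178^2 = 31684 ≡ 204 (mod 787)
9^128 ≡ 204^2 = 41616 ≡ 692 (mod 787)
9^256 ≡ 692^2 = 478864 ≡ 368 (mod 787)
9^512 ≡ 368^2 = 135424 ≡ 60 (mod 787)
786 = 512 + 256 + 16 + 2 in binary powers of 2.
So 9^786 ≡ 60 · 368 · 70 · 81 ≡ 1 (mod 787).
Since the result is 1, base 9 gives no evidence that 787 is composite.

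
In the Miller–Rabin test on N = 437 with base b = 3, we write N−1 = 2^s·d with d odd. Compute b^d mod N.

307

437 − 1 = 436 = 2^2 · 109, so d = 109.
3^1 ≡ 3 (mod 437)
3^2 ≡ 3^2 = 9 ≡ 9 (mod 437)
3^4 ≡ 9^2 = 81 ≡ 81 (mod 437)
3^8 ≡ 81^2 = 6561 ≡ 6 (mod 437)
3^16 ≡ 6^2 = 36 ≡ 36 (mod 437)
3^32 ≡ 36^2 = 1296 ≡ 422 (mod 437)
3^64 ≡ 422^2 = 178084 ≡ 225 (mod 437)
109 = 64 + 32 + 8 + 4 + 1 in binary powers of 2.
So 3^109 ≡ 225 · 422 · 6 · 81 · 3 ≡ 307 (mod 437).
Squaring chain: 307 → 294; never reaches −1, so base 3 is a Miller–Rabin witness that 437 is composite.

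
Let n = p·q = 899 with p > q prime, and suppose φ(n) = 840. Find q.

φ(n) = (p−1)(q−1) = n − (p+q) + 1, so p + q = 899 − 840 + 1 = 60.
p and q are the roots of t² − 60t + 899 = 0.
Discriminant: 60² − 4·899 = 3600 − 3596 = 4; √4 = 2.
q = (60 − 2)/2 = 29, p = (60 + 2)/2 = 31.
Check: 29 · 31 = 899.

29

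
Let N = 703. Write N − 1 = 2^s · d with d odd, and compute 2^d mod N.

703 − 1 = 702 = 2^1 · 351, so d = 351.
2^1 ≡ 2 (mod 703)
2^2 ≡ 2^2 = 4 ≡ 4 (mod 703)
2^4 ≡ 4^2 = 16 ≡ 16 (mod 703)
2^8 ≡ 16^2 = 256 ≡ 256 (mod 703)
2^16 ≡ 256^2 = 65536 ≡ 157 (mod 703)
2^32 ≡ 157^2 = 24649 ≡ 44 (mod 703)
2^64 ≡ 44^2 = 1936 ≡ 530 (mod 703)
2^128 ≡ 530^2 = 280900 ≡ 403 (mod 703)
2^256 ≡ 403^2 = 162409 ≡ 16 (mod 703)
351 = 256 + 64 + 16 + 8 + 4 + 2 + 1 in binary powers of 2.
So 2^351 ≡ 16 · 530 · 157 · 256 · 16 · 4 · 2 ≡ 265 (mod 703).
Squaring chain: 265; never reaches −1, so base 2 is a Miller–Rabin witness that 703 is composite.

265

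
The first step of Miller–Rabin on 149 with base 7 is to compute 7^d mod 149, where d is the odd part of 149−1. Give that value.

149 − 1 = 148 = 2^2 · 37, so d = 37.
7^1 ≡ 7 (mod 149)
7^2 ≡ 7^2 = 49 ≡ 49 (mod 149)
7^4 ≡ 49^2 = 2401 ≡ 17 (mod 149)
7^8 ≡ 17^2 = 289 ≡ 140 (mod 149)
7^16 ≡ 140^2 = 19600 ≡ 81 (mod 149)
7^32 ≡ 81^2 = 6561 ≡ 5 (mod 149)
37 = 32 + 4 + 1 in binary powers of 2.
So 7^37 ≡ 5 · 17 · 7 ≡ 148 (mod 149).
Since 7^d ≡ 148 (mod 149), base 7 does not prove 149 composite.

148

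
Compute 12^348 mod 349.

12^1 ≡ 12 (mod 349)
12^2 ≡ 12^2 = 144 ≡ 144 (mod 349)
12^4 ≡ 144^2 = 20736 ≡ 145 (mod 349)
12^8 ≡ 145^2 = 21025 ≡ 85 (mod 349)
12^16 ≡ 85^2 = 7225 ≡ 245 (mod 349)
12^32 ≡ 245^2 = 60025 ≡ 346 (mod 349)
12^64 ≡ 346^2 = 119716 ≡ 9 (mod 349)
12^128 ≡ 9^2 = 81 ≡ 81 (mod 349)
12^256 ≡ 81^2 = 6561 ≡ 279 (mod 349)
348 = 256 + 64 + 16 + 8 + 4 in binary powers of 2.
So 12^348 ≡ 279 · 9 · 245 · 85 · 145 ≡ 1 (mod 349).
Since the result is 1, base 12 gives no evidence that 349 is composite.

1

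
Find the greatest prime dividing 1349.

1349 = 19 · 71
71 is prime.
So 1349 = 19 · 71; the largest prime factor is 71.

71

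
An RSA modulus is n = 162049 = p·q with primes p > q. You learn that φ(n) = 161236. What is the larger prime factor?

φ(n) = (p−1)(q−1) = n − (p+q) + 1, so p + q = 162049 − 161236 + 1 = 814.
p and q are the roots of t² − 814t + 162049 = 0.
Discriminant: 814² − 4·162049 = 662596 − 648196 = 14400; √14400 = 120.
q = (814 − 120)/2 = 347, p = (814 + 120)/2 = 467.
Check: 347 · 467 = 162049.

467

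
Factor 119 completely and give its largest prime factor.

119 = 7 · 17
17 is prime.
So 119 = 7 · 17; the largest prime factor is 17.

17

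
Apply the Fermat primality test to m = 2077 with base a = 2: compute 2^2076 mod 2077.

2^1 ≡ 2 (mod 2077)
2^2 ≡ 2^2 = 4 ≡ 4 (mod 2077)
2^4 ≡ 4^2 = 16 ≡ 16 (mod 2077)
2^8 ≡ 16^2 = 256 ≡ 256 (mod 2077)
2^16 ≡ 256^2 = 65536 ≡ 1149 (mod 2077)
2^32 ≡ 1149^2 = 1320201 ≡ 1306 (mod 2077)
2^64 ≡ 1306^2 = 1705636 ≡ 419 (mod 2077)
2^128 ≡ 419^2 = 175561 ≡ 1093 (mod 2077)
2^256 ≡ 1093^2 = 1194649 ≡ 374 (mod 2077)
2^512 ≡ 374^2 = 139876 ≡ 717 (mod 2077)
2^1024 ≡ 717^2 = 514089 ≡ 1070 (mod 2077)
2^2048 ≡ 1070^2 = 1144900 ≡ 473 (mod 2077)
2076 = 2048 + 16 + 8 + 4 in binary powers of 2.
So 2^2076 ≡ 473 · 1149 · 256 · 16 ≡ 963 (mod 2077).
Since 963 ≠ 1, base 2 is a Fermat witness: 2077 is composite.

963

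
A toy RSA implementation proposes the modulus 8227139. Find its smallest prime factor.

8227139 is odd.
Digit sum 32, not divisible by 3.
Ends in 9: not divisible by 5.
7: 8227139 = 7·1175305 + 4
11: 8227139 = 11·747921 + 8
13: 8227139 = 13·632856 + 11
17: 8227139 = 17·483949 + 6
19: 8227139 = 19·433007 + 6
23: 8227139 = 23·357701 + 16
29: 8227139 = 29·283694 + 13
31: 8227139 = 31·265391 + 18
37: 8227139 = 37·222355 + 4
41: 8227139 = 41·200661 + 38
43: 8227139 = 43·191328 + 35
47: 8227139 = 47·175045 + 24
53: 8227139 = 53·155229 + 2
59: 8227139 = 59·139443 + 2
61: 8227139 = 61·134871 + 8
67: 8227139 = 67·122793 + 8
71: 8227139 = 71·115875 + 14
73: 8227139 = 73·112700 + 39
79: 8227139 = 79·104141

79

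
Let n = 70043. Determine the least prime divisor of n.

89

70043 is odd.
Digit sum 14, not divisible by 3.
Ends in 3: not divisible by 5.
7: 70043 = 7·10006 + 1
11: 70043 = 11·6367 + 6
13: 70043 = 13·5387 + 12
17: 70043 = 17·4120 + 3
19: 70043 = 19·3686 + 9
23: 70043 = 23·3045 + 8
29: 70043 = 29·2415 + 8
31: 70043 = 31·2259 + 14
37: 70043 = 37·1893 + 2
41: 70043 = 41·1708 + 15
43: 70043 = 43·1628 + 39
47: 70043 = 47·1490 + 13
53: 70043 = 53·1321 + 30
59: 70043 = 59·1187 + 10
61: 70043 = 61·1148 + 15
67: 70043 = 67·1045 + 28
71: 70043 = 71·986 + 37
73: 70043 = 73·959 + 36
79: 70043 = 79·886 + 49
83: 70043 = 83·843 + 74
89: 70043 = 89·787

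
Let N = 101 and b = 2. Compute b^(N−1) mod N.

2^1 ≡ 2 (mod 101)
2^2 ≡ 2^2 = 4 ≡ 4 (mod 101)
2^4 ≡ 4^2 = 16 ≡ 16 (mod 101)
2^8 ≡ 16^2 = 256 ≡ 54 (mod 101)
2^16 ≡ 54^2 = 2916 ≡ 88 (mod 101)
2^32 ≡ 88^2 = 7744 ≡ 68 (mod 101)
2^64 ≡ 68^2 = 4624 ≡ 79 (mod 101)
100 = 64 + 32 + 4 in binary powers of 2.
So 2^100 ≡ 79 · 68 · 16 ≡ 1 (mod 101).
Since the result is 1, base 2 gives no evidence that 101 is composite.

1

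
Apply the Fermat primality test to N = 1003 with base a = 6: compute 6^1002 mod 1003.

134

6^1 ≡ 6 (mod 1003)
6^2 ≡ 6^2 = 36 ≡ 36 (mod 1003)
6^4 ≡ 36^2 = 1296 ≡ 293 (mod 1003)
6^8 ≡ 293^2 = 85849 ≡ 594 (mod 1003)
6^16 ≡ 594^2 = 352836 ≡ 783 (mod 1003)
6^32 ≡ 783^2 = 613089 ≡ 256 (mod 1003)
6^64 ≡ 256^2 = 65536 ≡ 341 (mod 1003)
6^128 ≡ 341^2 = 116281 ≡ 936 (mod 1003)
6^256 ≡ 936^2 = 876096 ≡ 477 (mod 1003)
6^512 ≡ 477^2 = 227529 ≡ 851 (mod 1003)
1002 = 512 + 256 + 128 + 64 + 32 + 8 + 2 in binary powers of 2.
So 6^1002 ≡ 851 · 477 · 936 · 341 · 256 · 594 · 36 ≡ 134 (mod 1003).
Since 134 ≠ 1, base 6 is a Fermat witness: 1003 is composite.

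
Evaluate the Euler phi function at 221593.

Factor: 221593 = 37 · 53 · 113.
φ(221593) = (37−1) · (53−1) · (113−1) = 36 · 52 · 112 = 209664.

209664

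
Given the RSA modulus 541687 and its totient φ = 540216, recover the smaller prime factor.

733

φ(n) = (p−1)(q−1) = n − (p+q) + 1, so p + q = 541687 − 540216 + 1 = 1472.
p and q are the roots of t² − 1472t + 541687 = 0.
Discriminant: 1472² − 4·541687 = 2166784 − 2166748 = 36; √36 = 6.
q = (1472 − 6)/2 = 733, p = (1472 + 6)/2 = 739.
Check: 733 · 739 = 541687.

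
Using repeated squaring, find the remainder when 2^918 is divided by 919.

1

2^1 ≡ 2 (mod 919)
2^2 ≡ 2^2 = 4 ≡ 4 (mod 919)
2^4 ≡ 4^2 = 16 ≡ 16 (mod 919)
2^8 ≡ 16^2 = 256 ≡ 256 (mod 919)
2^16 ≡ 256^2 = 65536 ≡ 287 (mod 919)
2^32 ≡ 287^2 = 82369 ≡ 578 (mod 919)
2^64 ≡ 578^2 = 334084 ≡ 487 (mod 919)
2^128 ≡ 487^2 = 237169 ≡ 67 (mod 919)
2^256 ≡ 67^2 = 4489 ≡ 813 (mod 919)
2^512 ≡ 813^2 = 660969 ≡ 208 (mod 919)
918 = 512 + 256 + 128 + 16 + 4 + 2 in binary powers of 2.
So 2^918 ≡ 208 · 813 · 67 · 287 · 16 · 4 ≡ 1 (mod 919).
Since the result is 1, base 2 gives no evidence that 919 is composite.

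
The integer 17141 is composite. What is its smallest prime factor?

61

17141 is odd.
Digit sum 14, not divisible by 3.
Ends in 1: not divisible by 5.
7: 17141 = 7·2448 + 5
11: 17141 = 11·1558 + 3
13: 17141 = 13·1318 + 7
17: 17141 = 17·1008 + 5
19: 17141 = 19·902 + 3
23: 17141 = 23·745 + 6
29: 17141 = 29·591 + 2
31: 17141 = 31·552 + 29
37: 17141 = 37·463 + 10
41: 17141 = 41·418 + 3
43: 17141 = 43·398 + 27
47: 17141 = 47·364 + 33
53: 17141 = 53·323 + 22
59: 17141 = 59·290 + 31
61: 17141 = 61·281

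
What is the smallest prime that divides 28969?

59

28969 is odd.
Digit sum 34, not divisible by 3.
Ends in 9: not divisible by 5.
7: 28969 = 7·4138 + 3
11: 28969 = 11·2633 + 6
13: 28969 = 13·2228 + 5
17: 28969 = 17·1704 + 1
19: 28969 = 19·1524 + 13
23: 28969 = 23·1259 + 12
29: 28969 = 29·998 + 27
31: 28969 = 31·934 + 15
37: 28969 = 37·782 + 35
41: 28969 = 41·706 + 23
43: 28969 = 43·673 + 30
47: 28969 = 47·616 + 17
53: 28969 = 53·546 + 31
59: 28969 = 59·491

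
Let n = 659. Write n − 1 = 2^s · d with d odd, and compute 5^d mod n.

1

659 − 1 = 658 = 2^1 · 329, so d = 329.
5^1 ≡ 5 (mod 659)
5^2 ≡ 5^2 = 25 ≡ 25 (mod 659)
5^4 ≡ 25^2 = 625 ≡ 625 (mod 659)
5^8 ≡ 625^2 = 390625 ≡ 497 (mod 659)
5^16 ≡ 497^2 = 247009 ≡ 543 (mod 659)
5^32 ≡ 543^2 = 294849 ≡ 276 (mod 659)
5^64 ≡ 276^2 = 76176 ≡ 391 (mod 659)
5^128 ≡ 391^2 = 152881 ≡ 652 (mod 659)
5^256 ≡ 652^2 = 425104 ≡ 49 (mod 659)
329 = 256 + 64 + 8 + 1 in binary powers of 2.
So 5^329 ≡ 49 · 391 · 497 · 5 ≡ 1 (mod 659).
Since 5^d ≡ 1 (mod 659), base 5 does not prove 659 composite.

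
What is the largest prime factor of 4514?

4514 = 2 · 2257
2257 = 37 · 61
61 is prime.
So 4514 = 2 · 37 · 61; the largest prime factor is 61.

61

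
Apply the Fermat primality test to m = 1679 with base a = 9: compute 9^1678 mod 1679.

210

9^1 ≡ 9 (mod 1679)
9^2 ≡ 9^2 = 81 ≡ 81 (mod 1679)
9^4 ≡ 81^2 = 6561 ≡ 1524 (mod 1679)
9^8 ≡ 1524^2 = 2322576 ≡ 519 (mod 1679)
9^16 ≡ 519^2 = 269361 ≡ 721 (mod 1679)
9^32 ≡ 721^2 = 519841 ≡ 1030 (mod 1679)
9^64 ≡ 1030^2 = 1060900 ≡ 1451 (mod 1679)
9^128 ≡ 1451^2 = 2105401 ≡ 1614 (mod 1679)
9^256 ≡ 1614^2 = 2604996 ≡ 867 (mod 1679)
9^512 ≡ 867^2 = 751689 ≡ 1176 (mod 1679)
9^1024 ≡ 1176^2 = 1382976 ≡ 1159 (mod 1679)
1678 = 1024 + 512 + 128 + 8 + 4 + 2 in binary powers of 2.
So 9^1678 ≡ 1159 · 1176 · 1614 · 519 · 1524 · 81 ≡ 210 (mod 1679).
Since 210 ≠ 1, base 9 is a Fermat witness: 1679 is composite.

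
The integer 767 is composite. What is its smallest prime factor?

13

767 is odd.
Digit sum 20, not divisible by 3.
Ends in 7: not divisible by 5.
7: 767 = 7·109 + 4
11: 767 = 11·69 + 8
13: 767 = 13·59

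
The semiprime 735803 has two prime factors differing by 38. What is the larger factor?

877

Since p = q + 38, we have 735803 = q(q + 38), so q² + 38q − 735803 = 0.
Discriminant: 38² + 4·735803 = 1444 + 2943212 = 2944656; √2944656 = 1716.
q = (−38 + 1716)/2 = 839, and p = q + 38 = 877.
Check: 839 · 877 = 735803.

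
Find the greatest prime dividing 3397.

3397 = 43 · 79
79 is prime.
So 3397 = 43 · 79; the largest prime factor is 79.

79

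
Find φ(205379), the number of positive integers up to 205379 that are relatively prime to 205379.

Factor: 205379 = 59^3.
φ(205379) = 59^2·(59−1) = 201898.

201898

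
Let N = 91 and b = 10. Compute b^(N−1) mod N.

10^1 ≡ 10 (mod 91)
10^2 ≡ 10^2 = 100 ≡ 9 (mod 91)
10^4 ≡ 9^2 = 81 ≡ 81 (mod 91)
10^8 ≡ 81^2 = 6561 ≡ 9 (mod 91)
10^16 ≡ 9^2 = 81 ≡ 81 (mod 91)
10^32 ≡ 81^2 = 6561 ≡ 9 (mod 91)
10^64 ≡ 9^2 = 81 ≡ 81 (mod 91)
90 = 64 + 16 + 8 + 2 in binary powers of 2.
So 10^90 ≡ 81 · 81 · 9 · 9 ≡ 1 (mod 91).
Since the result is 1, base 10 gives no evidence that 91 is composite.

1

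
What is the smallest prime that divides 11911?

11911 is odd.
Digit sum 13, not divisible by 3.
Ends in 1: not divisible by 5.
7: 11911 = 7·1701 + 4
11: 11911 = 11·1082 + 9
13: 11911 = 13·916 + 3
17: 11911 = 17·700 + 11
19: 11911 = 19·626 + 17
23: 11911 = 23·517 + 20
29: 11911 = 29·410 + 21
31: 11911 = 31·384 + 7
37: 11911 = 37·321 + 34
41: 11911 = 41·290 + 21
43: 11911 = 43·277

43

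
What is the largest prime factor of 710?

710 = 2 · 355
355 = 5 · 71
71 is prime.
So 710 = 2 · 5 · 71; the largest prime factor is 71.

71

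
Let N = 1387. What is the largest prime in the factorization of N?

1387 = 19 · 73
73 is prime.
So 1387 = 19 · 73; the largest prime factor is 73.

73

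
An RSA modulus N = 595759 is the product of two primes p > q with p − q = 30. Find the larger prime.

Since p = q + 30, we have 595759 = q(q + 30), so q² + 30q − 595759 = 0.
Discriminant: 30² + 4·595759 = 900 + 2383036 = 2383936; √2383936 = 1544.
q = (−30 + 1544)/2 = 757, and p = q + 30 = 787.
Check: 757 · 787 = 595759.

787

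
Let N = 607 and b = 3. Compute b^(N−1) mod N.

3^1 ≡ 3 (mod 607)
3^2 ≡ 3^2 = 9 ≡ 9 (mod 607)
3^4 ≡ 9^2 = 81 ≡ 81 (mod 607)
3^8 ≡ 81^2 = 6561 ≡ 491 (mod 607)
3^16 ≡ 491^2 = 241081 ≡ 102 (mod 607)
3^32 ≡ 102^2 = 10404 ≡ 85 (mod 607)
3^64 ≡ 85^2 = 7225 ≡ 548 (mod 607)
3^128 ≡ 548^2 = 300304 ≡ 446 (mod 607)
3^256 ≡ 446^2 = 198916 ≡ 427 (mod 607)
3^512 ≡ 427^2 = 182329 ≡ 229 (mod 607)
606 = 512 + 64 + 16 + 8 + 4 + 2 in binary powers of 2.
So 3^606 ≡ 229 · 548 · 102 · 491 · 81 · 9 ≡ 1 (mod 607).
Since the result is 1, base 3 gives no evidence that 607 is composite.

1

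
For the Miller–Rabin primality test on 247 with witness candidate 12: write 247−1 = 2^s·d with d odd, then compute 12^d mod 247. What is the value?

246

247 − 1 = 246 = 2^1 · 123, so d = 123.
12^1 ≡ 12 (mod 247)
12^2 ≡ 12^2 = 144 ≡ 144 (mod 247)
12^4 ≡ 144^2 = 20736 ≡ 235 (mod 247)
12^8 ≡ 235^2 = 55225 ≡ 144 (mod 247)
12^16 ≡ 144^2 = 20736 ≡ 235 (mod 247)
12^32 ≡ 235^2 = 55225 ≡ 144 (mod 247)
12^64 ≡ 144^2 = 20736 ≡ 235 (mod 247)
123 = 64 + 32 + 16 + 8 + 2 + 1 in binary powers of 2.
So 12^123 ≡ 235 · 144 · 235 · 144 · 144 · 12 ≡ 246 (mod 247).
Since 12^d ≡ 246 (mod 247), base 12 does not prove 247 composite.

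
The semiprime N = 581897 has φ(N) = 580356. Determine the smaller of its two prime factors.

659

φ(n) = (p−1)(q−1) = n − (p+q) + 1, so p + q = 581897 − 580356 + 1 = 1542.
p and q are the roots of t² − 1542t + 581897 = 0.
Discriminant: 1542² − 4·581897 = 2377764 − 2327588 = 50176; √50176 = 224.
q = (1542 − 224)/2 = 659, p = (1542 + 224)/2 = 883.
Check: 659 · 883 = 581897.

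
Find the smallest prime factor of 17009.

17009 is odd.
Digit sum 17, not divisible by 3.
Ends in 9: not divisible by 5.
7: 17009 = 7·2429 + 6
11: 17009 = 11·1546 + 3
13: 17009 = 13·1308 + 5
17: 17009 = 17·1000 + 9
19: 17009 = 19·895 + 4
23: 17009 = 23·739 + 12
29: 17009 = 29·586 + 15
31: 17009 = 31·548 + 21
37: 17009 = 37·459 + 26
41: 17009 = 41·414 + 35
43: 17009 = 43·395 + 24
47: 17009 = 47·361 + 42
53: 17009 = 53·320 + 49
59: 17009 = 59·288 + 17
61: 17009 = 61·278 + 51
67: 17009 = 67·253 + 58
71: 17009 = 71·239 + 40
73: 17009 = 73·233

73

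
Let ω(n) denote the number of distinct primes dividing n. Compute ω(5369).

3

5369 = 7 · 767
767 = 13 · 59
5369 = 7 · 13 · 59, which has 3 distinct prime factors.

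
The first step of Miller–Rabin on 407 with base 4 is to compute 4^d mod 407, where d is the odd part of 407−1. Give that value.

284

407 − 1 = 406 = 2^1 · 203, so d = 203.
4^1 ≡ 4 (mod 407)
4^2 ≡ 4^2 = 16 ≡ 16 (mod 407)
4^4 ≡ 16^2 = 256 ≡ 256 (mod 407)
4^8 ≡ 256^2 = 65536 ≡ 9 (mod 407)
4^16 ≡ 9^2 = 81 ≡ 81 (mod 407)
4^32 ≡ 81^2 = 6561 ≡ 49 (mod 407)
4^64 ≡ 49^2 = 2401 ≡ 366 (mod 407)
4^128 ≡ 366^2 = 133956 ≡ 53 (mod 407)
203 = 128 + 64 + 8 + 2 + 1 in binary powers of 2.
So 4^203 ≡ 53 · 366 · 9 · 16 · 4 ≡ 284 (mod 407).
Squaring chain: 284; never reaches −1, so base 4 is a Miller–Rabin witness that 407 is composite.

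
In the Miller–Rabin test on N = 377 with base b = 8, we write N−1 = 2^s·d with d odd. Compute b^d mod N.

31

377 − 1 = 376 = 2^3 · 47, so d = 47.
8^1 ≡ 8 (mod 377)
8^2 ≡ 8^2 = 64 ≡ 64 (mod 377)
8^4 ≡ 64^2 = 4096 ≡ 326 (mod 377)
8^8 ≡ 326^2 = 106276 ≡ 339 (mod 377)
8^16 ≡ 339^2 = 114921 ≡ 313 (mod 377)
8^32 ≡ 313^2 = 97969 ≡ 326 (mod 377)
47 = 32 + 8 + 4 + 2 + 1 in binary powers of 2.
So 8^47 ≡ 326 · 339 · 326 · 64 · 8 ≡ 31 (mod 377).
Squaring chain: 31 → 207 → 248; never reaches −1, so base 8 is a Miller–Rabin witness that 377 is composite.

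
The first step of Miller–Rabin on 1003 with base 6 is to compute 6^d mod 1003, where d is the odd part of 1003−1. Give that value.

704

1003 − 1 = 1002 = 2^1 · 501, so d = 501.
6^1 ≡ 6 (mod 1003)
6^2 ≡ 6^2 = 36 ≡ 36 (mod 1003)
6^4 ≡ 36^2 = 1296 ≡ 293 (mod 1003)
6^8 ≡ 293^2 = 85849 ≡ 594 (mod 1003)
6^16 ≡ 594^2 = 352836 ≡ 783 (mod 1003)
6^32 ≡ 783^2 = 613089 ≡ 256 (mod 1003)
6^64 ≡ 256^2 = 65536 ≡ 341 (mod 1003)
6^128 ≡ 341^2 = 116281 ≡ 936 (mod 1003)
6^256 ≡ 936^2 = 876096 ≡ 477 (mod 1003)
501 = 256 + 128 + 64 + 32 + 16 + 4 + 1 in binary powers of 2.
So 6^501 ≡ 477 · 936 · 341 · 256 · 783 · 293 · 6 ≡ 704 (mod 1003).
Squaring chain: 704; never reaches −1, so base 6 is a Miller–Rabin witness that 1003 is composite.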